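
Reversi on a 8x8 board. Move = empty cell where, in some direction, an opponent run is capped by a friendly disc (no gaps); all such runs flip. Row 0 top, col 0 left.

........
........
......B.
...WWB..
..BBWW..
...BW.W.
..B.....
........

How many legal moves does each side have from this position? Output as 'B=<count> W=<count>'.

Answer: B=7 W=9

Derivation:
-- B to move --
(2,2): no bracket -> illegal
(2,3): flips 1 -> legal
(2,4): flips 1 -> legal
(2,5): flips 1 -> legal
(3,2): flips 2 -> legal
(3,6): no bracket -> illegal
(4,6): flips 2 -> legal
(4,7): no bracket -> illegal
(5,5): flips 2 -> legal
(5,7): no bracket -> illegal
(6,3): no bracket -> illegal
(6,4): no bracket -> illegal
(6,5): flips 1 -> legal
(6,6): no bracket -> illegal
(6,7): no bracket -> illegal
B mobility = 7
-- W to move --
(1,5): no bracket -> illegal
(1,6): no bracket -> illegal
(1,7): flips 2 -> legal
(2,4): no bracket -> illegal
(2,5): flips 1 -> legal
(2,7): no bracket -> illegal
(3,1): no bracket -> illegal
(3,2): flips 1 -> legal
(3,6): flips 1 -> legal
(3,7): no bracket -> illegal
(4,1): flips 2 -> legal
(4,6): no bracket -> illegal
(5,1): flips 1 -> legal
(5,2): flips 2 -> legal
(6,1): no bracket -> illegal
(6,3): flips 2 -> legal
(6,4): no bracket -> illegal
(7,1): flips 2 -> legal
(7,2): no bracket -> illegal
(7,3): no bracket -> illegal
W mobility = 9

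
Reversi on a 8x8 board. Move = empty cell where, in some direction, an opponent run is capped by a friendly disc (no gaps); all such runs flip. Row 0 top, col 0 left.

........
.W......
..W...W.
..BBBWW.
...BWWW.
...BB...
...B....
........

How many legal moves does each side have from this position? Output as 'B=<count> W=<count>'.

Answer: B=8 W=7

Derivation:
-- B to move --
(0,0): flips 2 -> legal
(0,1): no bracket -> illegal
(0,2): no bracket -> illegal
(1,0): no bracket -> illegal
(1,2): flips 1 -> legal
(1,3): no bracket -> illegal
(1,5): no bracket -> illegal
(1,6): no bracket -> illegal
(1,7): flips 3 -> legal
(2,0): no bracket -> illegal
(2,1): no bracket -> illegal
(2,3): no bracket -> illegal
(2,4): no bracket -> illegal
(2,5): no bracket -> illegal
(2,7): flips 2 -> legal
(3,1): no bracket -> illegal
(3,7): flips 2 -> legal
(4,7): flips 3 -> legal
(5,5): flips 1 -> legal
(5,6): flips 1 -> legal
(5,7): no bracket -> illegal
B mobility = 8
-- W to move --
(2,1): no bracket -> illegal
(2,3): flips 1 -> legal
(2,4): flips 1 -> legal
(2,5): no bracket -> illegal
(3,1): flips 3 -> legal
(4,1): no bracket -> illegal
(4,2): flips 2 -> legal
(5,2): no bracket -> illegal
(5,5): no bracket -> illegal
(6,2): flips 1 -> legal
(6,4): flips 1 -> legal
(6,5): no bracket -> illegal
(7,2): flips 2 -> legal
(7,3): no bracket -> illegal
(7,4): no bracket -> illegal
W mobility = 7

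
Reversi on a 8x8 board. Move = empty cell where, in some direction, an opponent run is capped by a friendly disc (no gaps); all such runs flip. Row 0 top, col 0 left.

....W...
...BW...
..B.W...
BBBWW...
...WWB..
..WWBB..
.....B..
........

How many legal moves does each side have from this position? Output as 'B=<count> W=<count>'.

Answer: B=5 W=10

Derivation:
-- B to move --
(0,3): no bracket -> illegal
(0,5): no bracket -> illegal
(1,5): flips 1 -> legal
(2,3): flips 1 -> legal
(2,5): no bracket -> illegal
(3,5): flips 3 -> legal
(4,1): no bracket -> illegal
(4,2): flips 2 -> legal
(5,1): flips 2 -> legal
(6,1): no bracket -> illegal
(6,2): no bracket -> illegal
(6,3): no bracket -> illegal
(6,4): no bracket -> illegal
B mobility = 5
-- W to move --
(0,2): flips 1 -> legal
(0,3): no bracket -> illegal
(1,1): flips 1 -> legal
(1,2): flips 1 -> legal
(2,0): no bracket -> illegal
(2,1): flips 1 -> legal
(2,3): no bracket -> illegal
(3,5): no bracket -> illegal
(3,6): no bracket -> illegal
(4,0): flips 3 -> legal
(4,1): no bracket -> illegal
(4,2): no bracket -> illegal
(4,6): flips 1 -> legal
(5,6): flips 3 -> legal
(6,3): no bracket -> illegal
(6,4): flips 1 -> legal
(6,6): flips 1 -> legal
(7,4): no bracket -> illegal
(7,5): no bracket -> illegal
(7,6): flips 2 -> legal
W mobility = 10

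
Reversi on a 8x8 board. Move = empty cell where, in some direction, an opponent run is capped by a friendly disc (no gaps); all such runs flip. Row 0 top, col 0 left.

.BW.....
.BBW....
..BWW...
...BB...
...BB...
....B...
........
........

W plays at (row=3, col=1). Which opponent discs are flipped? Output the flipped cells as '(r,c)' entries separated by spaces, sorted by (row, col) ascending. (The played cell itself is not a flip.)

Answer: (2,2)

Derivation:
Dir NW: first cell '.' (not opp) -> no flip
Dir N: first cell '.' (not opp) -> no flip
Dir NE: opp run (2,2) capped by W -> flip
Dir W: first cell '.' (not opp) -> no flip
Dir E: first cell '.' (not opp) -> no flip
Dir SW: first cell '.' (not opp) -> no flip
Dir S: first cell '.' (not opp) -> no flip
Dir SE: first cell '.' (not opp) -> no flip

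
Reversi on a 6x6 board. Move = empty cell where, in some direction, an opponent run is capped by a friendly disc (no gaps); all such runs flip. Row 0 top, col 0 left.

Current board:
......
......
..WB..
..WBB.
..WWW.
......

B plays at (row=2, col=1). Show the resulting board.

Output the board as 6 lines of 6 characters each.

Answer: ......
......
.BBB..
..WBB.
..WWW.
......

Derivation:
Place B at (2,1); scan 8 dirs for brackets.
Dir NW: first cell '.' (not opp) -> no flip
Dir N: first cell '.' (not opp) -> no flip
Dir NE: first cell '.' (not opp) -> no flip
Dir W: first cell '.' (not opp) -> no flip
Dir E: opp run (2,2) capped by B -> flip
Dir SW: first cell '.' (not opp) -> no flip
Dir S: first cell '.' (not opp) -> no flip
Dir SE: opp run (3,2) (4,3), next='.' -> no flip
All flips: (2,2)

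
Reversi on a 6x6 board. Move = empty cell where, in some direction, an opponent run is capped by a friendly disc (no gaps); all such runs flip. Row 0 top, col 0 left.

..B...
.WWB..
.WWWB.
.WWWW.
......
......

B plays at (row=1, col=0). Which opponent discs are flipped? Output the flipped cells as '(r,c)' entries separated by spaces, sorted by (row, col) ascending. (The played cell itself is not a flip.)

Dir NW: edge -> no flip
Dir N: first cell '.' (not opp) -> no flip
Dir NE: first cell '.' (not opp) -> no flip
Dir W: edge -> no flip
Dir E: opp run (1,1) (1,2) capped by B -> flip
Dir SW: edge -> no flip
Dir S: first cell '.' (not opp) -> no flip
Dir SE: opp run (2,1) (3,2), next='.' -> no flip

Answer: (1,1) (1,2)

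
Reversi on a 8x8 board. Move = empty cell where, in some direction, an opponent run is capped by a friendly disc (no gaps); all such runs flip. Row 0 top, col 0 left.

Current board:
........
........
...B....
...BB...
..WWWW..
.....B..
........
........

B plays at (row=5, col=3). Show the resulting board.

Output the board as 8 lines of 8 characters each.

Answer: ........
........
...B....
...BB...
..WBWW..
...B.B..
........
........

Derivation:
Place B at (5,3); scan 8 dirs for brackets.
Dir NW: opp run (4,2), next='.' -> no flip
Dir N: opp run (4,3) capped by B -> flip
Dir NE: opp run (4,4), next='.' -> no flip
Dir W: first cell '.' (not opp) -> no flip
Dir E: first cell '.' (not opp) -> no flip
Dir SW: first cell '.' (not opp) -> no flip
Dir S: first cell '.' (not opp) -> no flip
Dir SE: first cell '.' (not opp) -> no flip
All flips: (4,3)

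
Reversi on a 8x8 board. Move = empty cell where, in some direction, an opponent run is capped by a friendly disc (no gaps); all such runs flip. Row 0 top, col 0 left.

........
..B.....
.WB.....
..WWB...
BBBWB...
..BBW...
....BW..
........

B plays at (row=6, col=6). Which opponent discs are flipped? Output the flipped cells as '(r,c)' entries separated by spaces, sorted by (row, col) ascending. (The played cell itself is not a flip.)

Dir NW: first cell '.' (not opp) -> no flip
Dir N: first cell '.' (not opp) -> no flip
Dir NE: first cell '.' (not opp) -> no flip
Dir W: opp run (6,5) capped by B -> flip
Dir E: first cell '.' (not opp) -> no flip
Dir SW: first cell '.' (not opp) -> no flip
Dir S: first cell '.' (not opp) -> no flip
Dir SE: first cell '.' (not opp) -> no flip

Answer: (6,5)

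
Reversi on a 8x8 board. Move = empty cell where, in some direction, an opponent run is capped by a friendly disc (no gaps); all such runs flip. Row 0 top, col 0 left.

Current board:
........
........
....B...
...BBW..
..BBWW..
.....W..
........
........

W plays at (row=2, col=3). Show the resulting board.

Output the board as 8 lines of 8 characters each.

Place W at (2,3); scan 8 dirs for brackets.
Dir NW: first cell '.' (not opp) -> no flip
Dir N: first cell '.' (not opp) -> no flip
Dir NE: first cell '.' (not opp) -> no flip
Dir W: first cell '.' (not opp) -> no flip
Dir E: opp run (2,4), next='.' -> no flip
Dir SW: first cell '.' (not opp) -> no flip
Dir S: opp run (3,3) (4,3), next='.' -> no flip
Dir SE: opp run (3,4) capped by W -> flip
All flips: (3,4)

Answer: ........
........
...WB...
...BWW..
..BBWW..
.....W..
........
........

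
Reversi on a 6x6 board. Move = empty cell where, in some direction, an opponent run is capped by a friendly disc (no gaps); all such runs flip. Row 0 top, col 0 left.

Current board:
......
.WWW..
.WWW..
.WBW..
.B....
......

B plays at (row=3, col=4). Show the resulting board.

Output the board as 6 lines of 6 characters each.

Place B at (3,4); scan 8 dirs for brackets.
Dir NW: opp run (2,3) (1,2), next='.' -> no flip
Dir N: first cell '.' (not opp) -> no flip
Dir NE: first cell '.' (not opp) -> no flip
Dir W: opp run (3,3) capped by B -> flip
Dir E: first cell '.' (not opp) -> no flip
Dir SW: first cell '.' (not opp) -> no flip
Dir S: first cell '.' (not opp) -> no flip
Dir SE: first cell '.' (not opp) -> no flip
All flips: (3,3)

Answer: ......
.WWW..
.WWW..
.WBBB.
.B....
......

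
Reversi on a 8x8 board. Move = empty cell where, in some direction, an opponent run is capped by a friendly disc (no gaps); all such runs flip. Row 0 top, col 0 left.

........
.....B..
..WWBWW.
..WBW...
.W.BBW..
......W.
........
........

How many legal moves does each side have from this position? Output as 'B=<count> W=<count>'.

Answer: B=9 W=8

Derivation:
-- B to move --
(1,1): flips 1 -> legal
(1,2): no bracket -> illegal
(1,3): flips 1 -> legal
(1,4): no bracket -> illegal
(1,6): flips 2 -> legal
(1,7): no bracket -> illegal
(2,1): flips 3 -> legal
(2,7): flips 2 -> legal
(3,0): no bracket -> illegal
(3,1): flips 1 -> legal
(3,5): flips 2 -> legal
(3,6): no bracket -> illegal
(3,7): flips 1 -> legal
(4,0): no bracket -> illegal
(4,2): no bracket -> illegal
(4,6): flips 1 -> legal
(4,7): no bracket -> illegal
(5,0): no bracket -> illegal
(5,1): no bracket -> illegal
(5,2): no bracket -> illegal
(5,4): no bracket -> illegal
(5,5): no bracket -> illegal
(5,7): no bracket -> illegal
(6,5): no bracket -> illegal
(6,6): no bracket -> illegal
(6,7): no bracket -> illegal
B mobility = 9
-- W to move --
(0,4): flips 1 -> legal
(0,5): flips 1 -> legal
(0,6): no bracket -> illegal
(1,3): no bracket -> illegal
(1,4): flips 1 -> legal
(1,6): no bracket -> illegal
(3,5): no bracket -> illegal
(4,2): flips 2 -> legal
(5,2): flips 1 -> legal
(5,3): flips 2 -> legal
(5,4): flips 2 -> legal
(5,5): flips 2 -> legal
W mobility = 8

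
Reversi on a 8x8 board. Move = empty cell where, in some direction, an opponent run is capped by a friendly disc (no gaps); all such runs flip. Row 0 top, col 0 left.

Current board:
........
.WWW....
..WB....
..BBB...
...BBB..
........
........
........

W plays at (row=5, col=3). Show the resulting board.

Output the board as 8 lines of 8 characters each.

Place W at (5,3); scan 8 dirs for brackets.
Dir NW: first cell '.' (not opp) -> no flip
Dir N: opp run (4,3) (3,3) (2,3) capped by W -> flip
Dir NE: opp run (4,4), next='.' -> no flip
Dir W: first cell '.' (not opp) -> no flip
Dir E: first cell '.' (not opp) -> no flip
Dir SW: first cell '.' (not opp) -> no flip
Dir S: first cell '.' (not opp) -> no flip
Dir SE: first cell '.' (not opp) -> no flip
All flips: (2,3) (3,3) (4,3)

Answer: ........
.WWW....
..WW....
..BWB...
...WBB..
...W....
........
........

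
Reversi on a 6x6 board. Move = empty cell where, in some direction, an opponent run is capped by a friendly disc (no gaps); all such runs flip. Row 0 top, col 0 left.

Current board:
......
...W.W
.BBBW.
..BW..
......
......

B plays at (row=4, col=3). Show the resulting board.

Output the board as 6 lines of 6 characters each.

Answer: ......
...W.W
.BBBW.
..BB..
...B..
......

Derivation:
Place B at (4,3); scan 8 dirs for brackets.
Dir NW: first cell 'B' (not opp) -> no flip
Dir N: opp run (3,3) capped by B -> flip
Dir NE: first cell '.' (not opp) -> no flip
Dir W: first cell '.' (not opp) -> no flip
Dir E: first cell '.' (not opp) -> no flip
Dir SW: first cell '.' (not opp) -> no flip
Dir S: first cell '.' (not opp) -> no flip
Dir SE: first cell '.' (not opp) -> no flip
All flips: (3,3)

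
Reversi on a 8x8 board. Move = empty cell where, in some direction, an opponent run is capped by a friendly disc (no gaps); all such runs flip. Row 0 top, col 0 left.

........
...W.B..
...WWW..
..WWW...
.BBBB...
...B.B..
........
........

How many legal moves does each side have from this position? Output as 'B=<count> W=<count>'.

Answer: B=6 W=8

Derivation:
-- B to move --
(0,2): no bracket -> illegal
(0,3): flips 3 -> legal
(0,4): no bracket -> illegal
(1,2): no bracket -> illegal
(1,4): flips 4 -> legal
(1,6): flips 2 -> legal
(2,1): flips 1 -> legal
(2,2): flips 2 -> legal
(2,6): no bracket -> illegal
(3,1): no bracket -> illegal
(3,5): flips 1 -> legal
(3,6): no bracket -> illegal
(4,5): no bracket -> illegal
B mobility = 6
-- W to move --
(0,4): no bracket -> illegal
(0,5): flips 1 -> legal
(0,6): flips 1 -> legal
(1,4): no bracket -> illegal
(1,6): no bracket -> illegal
(2,6): no bracket -> illegal
(3,0): no bracket -> illegal
(3,1): no bracket -> illegal
(3,5): no bracket -> illegal
(4,0): no bracket -> illegal
(4,5): no bracket -> illegal
(4,6): no bracket -> illegal
(5,0): flips 1 -> legal
(5,1): flips 1 -> legal
(5,2): flips 2 -> legal
(5,4): flips 2 -> legal
(5,6): no bracket -> illegal
(6,2): no bracket -> illegal
(6,3): flips 2 -> legal
(6,4): no bracket -> illegal
(6,5): no bracket -> illegal
(6,6): flips 2 -> legal
W mobility = 8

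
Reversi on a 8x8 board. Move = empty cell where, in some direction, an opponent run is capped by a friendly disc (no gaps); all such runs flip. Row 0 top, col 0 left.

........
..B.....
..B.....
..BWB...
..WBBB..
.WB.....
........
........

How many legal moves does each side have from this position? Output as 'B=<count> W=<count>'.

-- B to move --
(2,3): flips 1 -> legal
(2,4): no bracket -> illegal
(3,1): no bracket -> illegal
(4,0): no bracket -> illegal
(4,1): flips 1 -> legal
(5,0): flips 1 -> legal
(5,3): no bracket -> illegal
(6,0): no bracket -> illegal
(6,1): no bracket -> illegal
(6,2): no bracket -> illegal
B mobility = 3
-- W to move --
(0,1): no bracket -> illegal
(0,2): flips 3 -> legal
(0,3): no bracket -> illegal
(1,1): flips 1 -> legal
(1,3): no bracket -> illegal
(2,1): no bracket -> illegal
(2,3): no bracket -> illegal
(2,4): no bracket -> illegal
(2,5): no bracket -> illegal
(3,1): flips 1 -> legal
(3,5): flips 1 -> legal
(3,6): no bracket -> illegal
(4,1): no bracket -> illegal
(4,6): flips 3 -> legal
(5,3): flips 2 -> legal
(5,4): no bracket -> illegal
(5,5): flips 1 -> legal
(5,6): no bracket -> illegal
(6,1): no bracket -> illegal
(6,2): flips 1 -> legal
(6,3): no bracket -> illegal
W mobility = 8

Answer: B=3 W=8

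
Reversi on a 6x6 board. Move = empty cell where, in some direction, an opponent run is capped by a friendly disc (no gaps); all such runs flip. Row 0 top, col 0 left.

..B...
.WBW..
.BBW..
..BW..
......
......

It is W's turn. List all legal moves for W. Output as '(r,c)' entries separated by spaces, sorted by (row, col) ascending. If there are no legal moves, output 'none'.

Answer: (0,1) (2,0) (3,1) (4,1)

Derivation:
(0,1): flips 1 -> legal
(0,3): no bracket -> illegal
(1,0): no bracket -> illegal
(2,0): flips 2 -> legal
(3,0): no bracket -> illegal
(3,1): flips 3 -> legal
(4,1): flips 1 -> legal
(4,2): no bracket -> illegal
(4,3): no bracket -> illegal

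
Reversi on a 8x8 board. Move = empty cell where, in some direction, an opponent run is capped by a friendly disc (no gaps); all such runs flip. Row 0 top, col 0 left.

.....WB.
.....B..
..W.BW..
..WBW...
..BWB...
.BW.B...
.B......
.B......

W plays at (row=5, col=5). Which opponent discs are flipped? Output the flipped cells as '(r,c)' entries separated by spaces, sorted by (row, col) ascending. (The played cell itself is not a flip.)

Dir NW: opp run (4,4) (3,3) capped by W -> flip
Dir N: first cell '.' (not opp) -> no flip
Dir NE: first cell '.' (not opp) -> no flip
Dir W: opp run (5,4), next='.' -> no flip
Dir E: first cell '.' (not opp) -> no flip
Dir SW: first cell '.' (not opp) -> no flip
Dir S: first cell '.' (not opp) -> no flip
Dir SE: first cell '.' (not opp) -> no flip

Answer: (3,3) (4,4)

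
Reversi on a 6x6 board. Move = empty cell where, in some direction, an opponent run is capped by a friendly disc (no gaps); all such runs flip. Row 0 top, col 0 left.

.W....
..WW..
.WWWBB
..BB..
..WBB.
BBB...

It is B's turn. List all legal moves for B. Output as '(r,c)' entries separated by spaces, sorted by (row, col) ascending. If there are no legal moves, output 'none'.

Answer: (0,2) (0,3) (1,0) (1,1) (1,4) (2,0) (4,1)

Derivation:
(0,0): no bracket -> illegal
(0,2): flips 3 -> legal
(0,3): flips 2 -> legal
(0,4): no bracket -> illegal
(1,0): flips 1 -> legal
(1,1): flips 1 -> legal
(1,4): flips 1 -> legal
(2,0): flips 3 -> legal
(3,0): no bracket -> illegal
(3,1): no bracket -> illegal
(3,4): no bracket -> illegal
(4,1): flips 1 -> legal
(5,3): no bracket -> illegal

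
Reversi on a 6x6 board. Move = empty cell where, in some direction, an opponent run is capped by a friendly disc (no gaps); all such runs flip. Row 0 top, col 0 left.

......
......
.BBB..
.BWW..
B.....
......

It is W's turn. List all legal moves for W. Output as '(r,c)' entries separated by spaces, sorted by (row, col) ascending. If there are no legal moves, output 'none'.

Answer: (1,0) (1,1) (1,2) (1,3) (1,4) (3,0)

Derivation:
(1,0): flips 1 -> legal
(1,1): flips 1 -> legal
(1,2): flips 1 -> legal
(1,3): flips 1 -> legal
(1,4): flips 1 -> legal
(2,0): no bracket -> illegal
(2,4): no bracket -> illegal
(3,0): flips 1 -> legal
(3,4): no bracket -> illegal
(4,1): no bracket -> illegal
(4,2): no bracket -> illegal
(5,0): no bracket -> illegal
(5,1): no bracket -> illegal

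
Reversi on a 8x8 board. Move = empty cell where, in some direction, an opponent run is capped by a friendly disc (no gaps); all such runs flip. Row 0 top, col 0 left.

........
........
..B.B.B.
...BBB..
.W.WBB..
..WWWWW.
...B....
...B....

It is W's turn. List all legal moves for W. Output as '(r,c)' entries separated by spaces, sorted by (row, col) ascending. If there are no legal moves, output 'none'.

Answer: (1,1) (1,4) (1,7) (2,3) (2,5) (3,6) (4,6) (7,2) (7,4)

Derivation:
(1,1): flips 3 -> legal
(1,2): no bracket -> illegal
(1,3): no bracket -> illegal
(1,4): flips 3 -> legal
(1,5): no bracket -> illegal
(1,6): no bracket -> illegal
(1,7): flips 3 -> legal
(2,1): no bracket -> illegal
(2,3): flips 3 -> legal
(2,5): flips 3 -> legal
(2,7): no bracket -> illegal
(3,1): no bracket -> illegal
(3,2): no bracket -> illegal
(3,6): flips 1 -> legal
(3,7): no bracket -> illegal
(4,2): no bracket -> illegal
(4,6): flips 2 -> legal
(6,2): no bracket -> illegal
(6,4): no bracket -> illegal
(7,2): flips 1 -> legal
(7,4): flips 1 -> legal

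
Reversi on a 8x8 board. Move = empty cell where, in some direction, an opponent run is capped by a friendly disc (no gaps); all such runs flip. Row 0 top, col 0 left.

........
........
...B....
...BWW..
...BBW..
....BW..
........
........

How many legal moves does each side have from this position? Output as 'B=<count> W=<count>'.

-- B to move --
(2,4): flips 1 -> legal
(2,5): flips 1 -> legal
(2,6): flips 1 -> legal
(3,6): flips 3 -> legal
(4,6): flips 1 -> legal
(5,6): flips 3 -> legal
(6,4): no bracket -> illegal
(6,5): no bracket -> illegal
(6,6): flips 1 -> legal
B mobility = 7
-- W to move --
(1,2): flips 1 -> legal
(1,3): no bracket -> illegal
(1,4): no bracket -> illegal
(2,2): flips 2 -> legal
(2,4): no bracket -> illegal
(3,2): flips 1 -> legal
(4,2): flips 2 -> legal
(5,2): flips 1 -> legal
(5,3): flips 2 -> legal
(6,3): flips 1 -> legal
(6,4): flips 2 -> legal
(6,5): no bracket -> illegal
W mobility = 8

Answer: B=7 W=8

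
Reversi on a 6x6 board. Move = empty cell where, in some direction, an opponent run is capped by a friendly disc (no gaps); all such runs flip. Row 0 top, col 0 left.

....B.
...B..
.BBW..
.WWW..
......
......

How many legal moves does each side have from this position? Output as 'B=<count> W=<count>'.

Answer: B=6 W=5

Derivation:
-- B to move --
(1,2): no bracket -> illegal
(1,4): no bracket -> illegal
(2,0): no bracket -> illegal
(2,4): flips 1 -> legal
(3,0): no bracket -> illegal
(3,4): no bracket -> illegal
(4,0): flips 1 -> legal
(4,1): flips 1 -> legal
(4,2): flips 1 -> legal
(4,3): flips 3 -> legal
(4,4): flips 1 -> legal
B mobility = 6
-- W to move --
(0,2): no bracket -> illegal
(0,3): flips 1 -> legal
(0,5): no bracket -> illegal
(1,0): flips 1 -> legal
(1,1): flips 2 -> legal
(1,2): flips 1 -> legal
(1,4): no bracket -> illegal
(1,5): no bracket -> illegal
(2,0): flips 2 -> legal
(2,4): no bracket -> illegal
(3,0): no bracket -> illegal
W mobility = 5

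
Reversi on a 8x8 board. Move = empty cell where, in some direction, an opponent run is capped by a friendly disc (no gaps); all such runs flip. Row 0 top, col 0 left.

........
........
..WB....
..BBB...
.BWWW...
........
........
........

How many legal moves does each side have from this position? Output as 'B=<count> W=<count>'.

Answer: B=9 W=5

Derivation:
-- B to move --
(1,1): flips 1 -> legal
(1,2): flips 1 -> legal
(1,3): no bracket -> illegal
(2,1): flips 1 -> legal
(3,1): no bracket -> illegal
(3,5): no bracket -> illegal
(4,5): flips 3 -> legal
(5,1): flips 1 -> legal
(5,2): flips 2 -> legal
(5,3): flips 1 -> legal
(5,4): flips 2 -> legal
(5,5): flips 1 -> legal
B mobility = 9
-- W to move --
(1,2): no bracket -> illegal
(1,3): flips 2 -> legal
(1,4): no bracket -> illegal
(2,1): flips 1 -> legal
(2,4): flips 3 -> legal
(2,5): flips 1 -> legal
(3,0): no bracket -> illegal
(3,1): no bracket -> illegal
(3,5): no bracket -> illegal
(4,0): flips 1 -> legal
(4,5): no bracket -> illegal
(5,0): no bracket -> illegal
(5,1): no bracket -> illegal
(5,2): no bracket -> illegal
W mobility = 5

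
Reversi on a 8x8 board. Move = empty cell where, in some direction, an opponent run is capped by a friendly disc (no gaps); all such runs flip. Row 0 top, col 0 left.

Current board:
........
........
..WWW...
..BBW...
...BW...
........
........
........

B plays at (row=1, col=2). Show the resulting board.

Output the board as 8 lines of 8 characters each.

Place B at (1,2); scan 8 dirs for brackets.
Dir NW: first cell '.' (not opp) -> no flip
Dir N: first cell '.' (not opp) -> no flip
Dir NE: first cell '.' (not opp) -> no flip
Dir W: first cell '.' (not opp) -> no flip
Dir E: first cell '.' (not opp) -> no flip
Dir SW: first cell '.' (not opp) -> no flip
Dir S: opp run (2,2) capped by B -> flip
Dir SE: opp run (2,3) (3,4), next='.' -> no flip
All flips: (2,2)

Answer: ........
..B.....
..BWW...
..BBW...
...BW...
........
........
........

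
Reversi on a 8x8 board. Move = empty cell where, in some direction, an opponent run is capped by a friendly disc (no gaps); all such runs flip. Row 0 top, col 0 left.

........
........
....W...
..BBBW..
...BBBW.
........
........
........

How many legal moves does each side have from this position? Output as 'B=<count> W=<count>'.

-- B to move --
(1,3): no bracket -> illegal
(1,4): flips 1 -> legal
(1,5): flips 1 -> legal
(2,3): no bracket -> illegal
(2,5): flips 1 -> legal
(2,6): flips 1 -> legal
(3,6): flips 1 -> legal
(3,7): no bracket -> illegal
(4,7): flips 1 -> legal
(5,5): no bracket -> illegal
(5,6): no bracket -> illegal
(5,7): no bracket -> illegal
B mobility = 6
-- W to move --
(2,1): no bracket -> illegal
(2,2): no bracket -> illegal
(2,3): no bracket -> illegal
(2,5): no bracket -> illegal
(3,1): flips 3 -> legal
(3,6): no bracket -> illegal
(4,1): no bracket -> illegal
(4,2): flips 4 -> legal
(5,2): no bracket -> illegal
(5,3): flips 1 -> legal
(5,4): flips 2 -> legal
(5,5): flips 1 -> legal
(5,6): no bracket -> illegal
W mobility = 5

Answer: B=6 W=5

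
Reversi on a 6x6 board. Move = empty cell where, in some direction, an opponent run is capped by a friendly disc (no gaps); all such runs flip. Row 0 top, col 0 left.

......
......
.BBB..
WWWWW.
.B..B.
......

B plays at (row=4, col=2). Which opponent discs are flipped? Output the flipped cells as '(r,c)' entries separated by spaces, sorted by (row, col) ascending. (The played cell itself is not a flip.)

Answer: (3,2)

Derivation:
Dir NW: opp run (3,1), next='.' -> no flip
Dir N: opp run (3,2) capped by B -> flip
Dir NE: opp run (3,3), next='.' -> no flip
Dir W: first cell 'B' (not opp) -> no flip
Dir E: first cell '.' (not opp) -> no flip
Dir SW: first cell '.' (not opp) -> no flip
Dir S: first cell '.' (not opp) -> no flip
Dir SE: first cell '.' (not opp) -> no flip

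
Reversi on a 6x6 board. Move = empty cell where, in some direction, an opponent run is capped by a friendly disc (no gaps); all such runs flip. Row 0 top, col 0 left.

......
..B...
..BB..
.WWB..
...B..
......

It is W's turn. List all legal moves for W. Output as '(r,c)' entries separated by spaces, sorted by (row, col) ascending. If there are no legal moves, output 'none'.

Answer: (0,2) (1,3) (1,4) (3,4) (5,4)

Derivation:
(0,1): no bracket -> illegal
(0,2): flips 2 -> legal
(0,3): no bracket -> illegal
(1,1): no bracket -> illegal
(1,3): flips 1 -> legal
(1,4): flips 1 -> legal
(2,1): no bracket -> illegal
(2,4): no bracket -> illegal
(3,4): flips 1 -> legal
(4,2): no bracket -> illegal
(4,4): no bracket -> illegal
(5,2): no bracket -> illegal
(5,3): no bracket -> illegal
(5,4): flips 1 -> legal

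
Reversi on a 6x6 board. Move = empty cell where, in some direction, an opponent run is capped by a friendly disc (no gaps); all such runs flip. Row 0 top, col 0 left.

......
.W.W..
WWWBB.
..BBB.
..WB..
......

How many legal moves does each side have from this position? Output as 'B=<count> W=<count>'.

Answer: B=8 W=6

Derivation:
-- B to move --
(0,0): flips 2 -> legal
(0,1): no bracket -> illegal
(0,2): flips 1 -> legal
(0,3): flips 1 -> legal
(0,4): no bracket -> illegal
(1,0): flips 1 -> legal
(1,2): flips 1 -> legal
(1,4): no bracket -> illegal
(3,0): no bracket -> illegal
(3,1): no bracket -> illegal
(4,1): flips 1 -> legal
(5,1): flips 1 -> legal
(5,2): flips 1 -> legal
(5,3): no bracket -> illegal
B mobility = 8
-- W to move --
(1,2): no bracket -> illegal
(1,4): no bracket -> illegal
(1,5): flips 2 -> legal
(2,5): flips 2 -> legal
(3,1): no bracket -> illegal
(3,5): flips 1 -> legal
(4,1): no bracket -> illegal
(4,4): flips 2 -> legal
(4,5): no bracket -> illegal
(5,2): no bracket -> illegal
(5,3): flips 3 -> legal
(5,4): flips 2 -> legal
W mobility = 6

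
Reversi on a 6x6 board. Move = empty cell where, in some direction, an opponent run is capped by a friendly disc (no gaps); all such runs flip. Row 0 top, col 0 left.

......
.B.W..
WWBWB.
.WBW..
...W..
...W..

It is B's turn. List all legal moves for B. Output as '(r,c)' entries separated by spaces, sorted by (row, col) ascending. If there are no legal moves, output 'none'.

(0,2): flips 1 -> legal
(0,3): no bracket -> illegal
(0,4): flips 1 -> legal
(1,0): flips 1 -> legal
(1,2): no bracket -> illegal
(1,4): flips 1 -> legal
(3,0): flips 1 -> legal
(3,4): flips 1 -> legal
(4,0): flips 1 -> legal
(4,1): flips 2 -> legal
(4,2): flips 1 -> legal
(4,4): flips 1 -> legal
(5,2): no bracket -> illegal
(5,4): flips 1 -> legal

Answer: (0,2) (0,4) (1,0) (1,4) (3,0) (3,4) (4,0) (4,1) (4,2) (4,4) (5,4)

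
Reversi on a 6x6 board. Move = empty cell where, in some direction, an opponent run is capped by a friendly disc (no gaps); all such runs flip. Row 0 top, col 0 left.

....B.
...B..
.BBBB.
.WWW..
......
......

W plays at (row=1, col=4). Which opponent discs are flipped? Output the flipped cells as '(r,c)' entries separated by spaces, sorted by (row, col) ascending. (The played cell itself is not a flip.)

Dir NW: first cell '.' (not opp) -> no flip
Dir N: opp run (0,4), next=edge -> no flip
Dir NE: first cell '.' (not opp) -> no flip
Dir W: opp run (1,3), next='.' -> no flip
Dir E: first cell '.' (not opp) -> no flip
Dir SW: opp run (2,3) capped by W -> flip
Dir S: opp run (2,4), next='.' -> no flip
Dir SE: first cell '.' (not opp) -> no flip

Answer: (2,3)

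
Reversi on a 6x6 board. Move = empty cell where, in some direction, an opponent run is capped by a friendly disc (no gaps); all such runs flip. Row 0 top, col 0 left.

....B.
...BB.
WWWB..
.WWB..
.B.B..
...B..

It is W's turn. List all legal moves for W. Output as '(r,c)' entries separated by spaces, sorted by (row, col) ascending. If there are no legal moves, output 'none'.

(0,2): no bracket -> illegal
(0,3): no bracket -> illegal
(0,5): flips 2 -> legal
(1,2): no bracket -> illegal
(1,5): no bracket -> illegal
(2,4): flips 1 -> legal
(2,5): no bracket -> illegal
(3,0): no bracket -> illegal
(3,4): flips 1 -> legal
(4,0): no bracket -> illegal
(4,2): no bracket -> illegal
(4,4): flips 1 -> legal
(5,0): flips 1 -> legal
(5,1): flips 1 -> legal
(5,2): no bracket -> illegal
(5,4): flips 1 -> legal

Answer: (0,5) (2,4) (3,4) (4,4) (5,0) (5,1) (5,4)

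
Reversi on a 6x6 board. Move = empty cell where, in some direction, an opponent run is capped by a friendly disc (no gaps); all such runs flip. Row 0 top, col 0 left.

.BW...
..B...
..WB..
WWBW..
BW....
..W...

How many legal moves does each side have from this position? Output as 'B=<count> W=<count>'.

Answer: B=8 W=6

Derivation:
-- B to move --
(0,3): flips 1 -> legal
(1,1): no bracket -> illegal
(1,3): flips 2 -> legal
(2,0): flips 1 -> legal
(2,1): flips 1 -> legal
(2,4): no bracket -> illegal
(3,4): flips 1 -> legal
(4,2): flips 1 -> legal
(4,3): flips 1 -> legal
(4,4): no bracket -> illegal
(5,0): flips 1 -> legal
(5,1): no bracket -> illegal
(5,3): no bracket -> illegal
B mobility = 8
-- W to move --
(0,0): flips 1 -> legal
(0,3): no bracket -> illegal
(1,0): no bracket -> illegal
(1,1): no bracket -> illegal
(1,3): flips 1 -> legal
(1,4): flips 2 -> legal
(2,1): no bracket -> illegal
(2,4): flips 1 -> legal
(3,4): no bracket -> illegal
(4,2): flips 1 -> legal
(4,3): no bracket -> illegal
(5,0): flips 1 -> legal
(5,1): no bracket -> illegal
W mobility = 6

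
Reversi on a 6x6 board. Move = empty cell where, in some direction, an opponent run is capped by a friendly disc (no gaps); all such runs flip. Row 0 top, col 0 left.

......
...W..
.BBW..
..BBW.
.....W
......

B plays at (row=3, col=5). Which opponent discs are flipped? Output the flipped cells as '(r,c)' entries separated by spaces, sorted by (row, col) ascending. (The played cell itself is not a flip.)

Dir NW: first cell '.' (not opp) -> no flip
Dir N: first cell '.' (not opp) -> no flip
Dir NE: edge -> no flip
Dir W: opp run (3,4) capped by B -> flip
Dir E: edge -> no flip
Dir SW: first cell '.' (not opp) -> no flip
Dir S: opp run (4,5), next='.' -> no flip
Dir SE: edge -> no flip

Answer: (3,4)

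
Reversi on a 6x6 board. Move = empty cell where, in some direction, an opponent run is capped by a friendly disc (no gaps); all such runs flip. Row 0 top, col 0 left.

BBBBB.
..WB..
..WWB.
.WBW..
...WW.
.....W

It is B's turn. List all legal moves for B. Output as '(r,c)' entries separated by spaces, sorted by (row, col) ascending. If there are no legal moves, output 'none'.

(1,1): flips 1 -> legal
(1,4): flips 1 -> legal
(2,0): no bracket -> illegal
(2,1): flips 3 -> legal
(3,0): flips 1 -> legal
(3,4): flips 3 -> legal
(3,5): no bracket -> illegal
(4,0): flips 2 -> legal
(4,1): no bracket -> illegal
(4,2): flips 1 -> legal
(4,5): no bracket -> illegal
(5,2): no bracket -> illegal
(5,3): flips 3 -> legal
(5,4): flips 1 -> legal

Answer: (1,1) (1,4) (2,1) (3,0) (3,4) (4,0) (4,2) (5,3) (5,4)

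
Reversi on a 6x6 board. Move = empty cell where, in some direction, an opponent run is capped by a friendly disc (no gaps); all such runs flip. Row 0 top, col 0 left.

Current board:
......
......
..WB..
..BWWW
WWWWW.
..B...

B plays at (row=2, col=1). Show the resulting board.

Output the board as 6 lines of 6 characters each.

Place B at (2,1); scan 8 dirs for brackets.
Dir NW: first cell '.' (not opp) -> no flip
Dir N: first cell '.' (not opp) -> no flip
Dir NE: first cell '.' (not opp) -> no flip
Dir W: first cell '.' (not opp) -> no flip
Dir E: opp run (2,2) capped by B -> flip
Dir SW: first cell '.' (not opp) -> no flip
Dir S: first cell '.' (not opp) -> no flip
Dir SE: first cell 'B' (not opp) -> no flip
All flips: (2,2)

Answer: ......
......
.BBB..
..BWWW
WWWWW.
..B...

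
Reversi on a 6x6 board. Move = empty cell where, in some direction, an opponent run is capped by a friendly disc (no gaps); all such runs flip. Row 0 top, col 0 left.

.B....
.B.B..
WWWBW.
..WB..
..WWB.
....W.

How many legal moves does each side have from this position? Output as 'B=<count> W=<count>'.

-- B to move --
(1,0): no bracket -> illegal
(1,2): no bracket -> illegal
(1,4): no bracket -> illegal
(1,5): flips 1 -> legal
(2,5): flips 1 -> legal
(3,0): no bracket -> illegal
(3,1): flips 3 -> legal
(3,4): no bracket -> illegal
(3,5): flips 1 -> legal
(4,1): flips 3 -> legal
(4,5): no bracket -> illegal
(5,1): flips 1 -> legal
(5,2): no bracket -> illegal
(5,3): flips 1 -> legal
(5,5): no bracket -> illegal
B mobility = 7
-- W to move --
(0,0): flips 1 -> legal
(0,2): flips 2 -> legal
(0,3): flips 3 -> legal
(0,4): flips 1 -> legal
(1,0): no bracket -> illegal
(1,2): no bracket -> illegal
(1,4): flips 1 -> legal
(3,4): flips 2 -> legal
(3,5): no bracket -> illegal
(4,5): flips 1 -> legal
(5,3): no bracket -> illegal
(5,5): flips 2 -> legal
W mobility = 8

Answer: B=7 W=8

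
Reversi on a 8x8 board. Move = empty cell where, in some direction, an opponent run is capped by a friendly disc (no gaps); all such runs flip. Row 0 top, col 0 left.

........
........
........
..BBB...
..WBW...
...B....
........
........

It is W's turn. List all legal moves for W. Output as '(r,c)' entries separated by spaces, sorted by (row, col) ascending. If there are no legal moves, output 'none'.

(2,1): no bracket -> illegal
(2,2): flips 2 -> legal
(2,3): no bracket -> illegal
(2,4): flips 2 -> legal
(2,5): no bracket -> illegal
(3,1): no bracket -> illegal
(3,5): no bracket -> illegal
(4,1): no bracket -> illegal
(4,5): no bracket -> illegal
(5,2): no bracket -> illegal
(5,4): no bracket -> illegal
(6,2): flips 1 -> legal
(6,3): no bracket -> illegal
(6,4): flips 1 -> legal

Answer: (2,2) (2,4) (6,2) (6,4)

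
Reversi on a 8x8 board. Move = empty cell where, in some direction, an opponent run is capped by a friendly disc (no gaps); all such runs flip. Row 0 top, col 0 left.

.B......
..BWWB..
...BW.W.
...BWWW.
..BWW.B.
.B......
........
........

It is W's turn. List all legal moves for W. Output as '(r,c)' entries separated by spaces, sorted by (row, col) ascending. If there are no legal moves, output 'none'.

(0,0): no bracket -> illegal
(0,2): no bracket -> illegal
(0,3): no bracket -> illegal
(0,4): flips 1 -> legal
(0,5): no bracket -> illegal
(0,6): flips 1 -> legal
(1,0): no bracket -> illegal
(1,1): flips 1 -> legal
(1,6): flips 1 -> legal
(2,1): no bracket -> illegal
(2,2): flips 2 -> legal
(2,5): no bracket -> illegal
(3,1): no bracket -> illegal
(3,2): flips 2 -> legal
(3,7): no bracket -> illegal
(4,0): no bracket -> illegal
(4,1): flips 1 -> legal
(4,5): no bracket -> illegal
(4,7): no bracket -> illegal
(5,0): no bracket -> illegal
(5,2): no bracket -> illegal
(5,3): no bracket -> illegal
(5,5): no bracket -> illegal
(5,6): flips 1 -> legal
(5,7): flips 1 -> legal
(6,0): flips 3 -> legal
(6,1): no bracket -> illegal
(6,2): no bracket -> illegal

Answer: (0,4) (0,6) (1,1) (1,6) (2,2) (3,2) (4,1) (5,6) (5,7) (6,0)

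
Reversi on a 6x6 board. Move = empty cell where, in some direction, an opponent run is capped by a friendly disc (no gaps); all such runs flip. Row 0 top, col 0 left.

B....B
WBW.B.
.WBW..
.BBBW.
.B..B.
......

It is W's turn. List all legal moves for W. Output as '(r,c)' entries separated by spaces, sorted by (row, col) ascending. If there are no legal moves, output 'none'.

(0,1): flips 1 -> legal
(0,2): no bracket -> illegal
(0,3): no bracket -> illegal
(0,4): no bracket -> illegal
(1,3): no bracket -> illegal
(1,5): no bracket -> illegal
(2,0): no bracket -> illegal
(2,4): no bracket -> illegal
(2,5): no bracket -> illegal
(3,0): flips 3 -> legal
(3,5): no bracket -> illegal
(4,0): no bracket -> illegal
(4,2): flips 2 -> legal
(4,3): flips 2 -> legal
(4,5): no bracket -> illegal
(5,0): flips 2 -> legal
(5,1): flips 2 -> legal
(5,2): no bracket -> illegal
(5,3): no bracket -> illegal
(5,4): flips 1 -> legal
(5,5): no bracket -> illegal

Answer: (0,1) (3,0) (4,2) (4,3) (5,0) (5,1) (5,4)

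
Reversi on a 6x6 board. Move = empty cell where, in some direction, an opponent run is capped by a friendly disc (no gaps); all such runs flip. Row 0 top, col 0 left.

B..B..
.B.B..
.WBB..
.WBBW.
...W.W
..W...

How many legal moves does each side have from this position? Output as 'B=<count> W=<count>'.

Answer: B=8 W=4

Derivation:
-- B to move --
(1,0): flips 1 -> legal
(1,2): no bracket -> illegal
(2,0): flips 1 -> legal
(2,4): no bracket -> illegal
(2,5): no bracket -> illegal
(3,0): flips 1 -> legal
(3,5): flips 1 -> legal
(4,0): flips 1 -> legal
(4,1): flips 2 -> legal
(4,2): no bracket -> illegal
(4,4): no bracket -> illegal
(5,1): no bracket -> illegal
(5,3): flips 1 -> legal
(5,4): flips 1 -> legal
(5,5): no bracket -> illegal
B mobility = 8
-- W to move --
(0,1): flips 1 -> legal
(0,2): no bracket -> illegal
(0,4): flips 2 -> legal
(1,0): no bracket -> illegal
(1,2): flips 1 -> legal
(1,4): no bracket -> illegal
(2,0): no bracket -> illegal
(2,4): flips 2 -> legal
(4,1): no bracket -> illegal
(4,2): no bracket -> illegal
(4,4): no bracket -> illegal
W mobility = 4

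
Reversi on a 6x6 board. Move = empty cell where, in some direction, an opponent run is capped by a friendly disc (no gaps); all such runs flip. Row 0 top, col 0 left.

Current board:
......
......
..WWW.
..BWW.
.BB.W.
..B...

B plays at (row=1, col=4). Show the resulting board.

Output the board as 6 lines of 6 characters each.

Place B at (1,4); scan 8 dirs for brackets.
Dir NW: first cell '.' (not opp) -> no flip
Dir N: first cell '.' (not opp) -> no flip
Dir NE: first cell '.' (not opp) -> no flip
Dir W: first cell '.' (not opp) -> no flip
Dir E: first cell '.' (not opp) -> no flip
Dir SW: opp run (2,3) capped by B -> flip
Dir S: opp run (2,4) (3,4) (4,4), next='.' -> no flip
Dir SE: first cell '.' (not opp) -> no flip
All flips: (2,3)

Answer: ......
....B.
..WBW.
..BWW.
.BB.W.
..B...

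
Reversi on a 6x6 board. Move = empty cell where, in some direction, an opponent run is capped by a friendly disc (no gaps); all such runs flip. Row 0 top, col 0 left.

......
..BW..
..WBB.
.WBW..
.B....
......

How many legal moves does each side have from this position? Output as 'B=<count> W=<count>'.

Answer: B=8 W=7

Derivation:
-- B to move --
(0,2): flips 1 -> legal
(0,3): flips 1 -> legal
(0,4): no bracket -> illegal
(1,1): no bracket -> illegal
(1,4): flips 1 -> legal
(2,0): no bracket -> illegal
(2,1): flips 2 -> legal
(3,0): flips 1 -> legal
(3,4): flips 1 -> legal
(4,0): no bracket -> illegal
(4,2): flips 1 -> legal
(4,3): flips 1 -> legal
(4,4): no bracket -> illegal
B mobility = 8
-- W to move --
(0,1): no bracket -> illegal
(0,2): flips 1 -> legal
(0,3): no bracket -> illegal
(1,1): flips 1 -> legal
(1,4): no bracket -> illegal
(1,5): flips 1 -> legal
(2,1): no bracket -> illegal
(2,5): flips 2 -> legal
(3,0): no bracket -> illegal
(3,4): no bracket -> illegal
(3,5): flips 1 -> legal
(4,0): no bracket -> illegal
(4,2): flips 1 -> legal
(4,3): no bracket -> illegal
(5,0): no bracket -> illegal
(5,1): flips 1 -> legal
(5,2): no bracket -> illegal
W mobility = 7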